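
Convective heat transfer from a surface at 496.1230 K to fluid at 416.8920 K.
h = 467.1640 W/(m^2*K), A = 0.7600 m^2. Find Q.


dT = 79.2310 K
Q = 467.1640 * 0.7600 * 79.2310 = 28130.5419 W

28130.5419 W


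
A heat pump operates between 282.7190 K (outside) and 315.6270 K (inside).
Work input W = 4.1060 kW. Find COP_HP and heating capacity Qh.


COP = 315.6270 / 32.9080 = 9.5912
Qh = 9.5912 * 4.1060 = 39.3814 kW

COP = 9.5912, Qh = 39.3814 kW


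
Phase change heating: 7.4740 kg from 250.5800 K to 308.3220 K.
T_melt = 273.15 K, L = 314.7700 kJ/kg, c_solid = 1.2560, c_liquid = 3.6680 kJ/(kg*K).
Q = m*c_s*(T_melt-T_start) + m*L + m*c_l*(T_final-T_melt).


Q1 (sensible, solid) = 7.4740 * 1.2560 * 22.5700 = 211.8724 kJ
Q2 (latent) = 7.4740 * 314.7700 = 2352.5910 kJ
Q3 (sensible, liquid) = 7.4740 * 3.6680 * 35.1720 = 964.2274 kJ
Q_total = 3528.6908 kJ

3528.6908 kJ


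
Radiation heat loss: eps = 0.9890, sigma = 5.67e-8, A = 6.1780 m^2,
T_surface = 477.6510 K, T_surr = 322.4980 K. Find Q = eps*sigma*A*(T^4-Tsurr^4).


T^4 = 5.2053e+10
Tsurr^4 = 1.0817e+10
Q = 0.9890 * 5.67e-8 * 6.1780 * 4.1236e+10 = 14285.6388 W

14285.6388 W


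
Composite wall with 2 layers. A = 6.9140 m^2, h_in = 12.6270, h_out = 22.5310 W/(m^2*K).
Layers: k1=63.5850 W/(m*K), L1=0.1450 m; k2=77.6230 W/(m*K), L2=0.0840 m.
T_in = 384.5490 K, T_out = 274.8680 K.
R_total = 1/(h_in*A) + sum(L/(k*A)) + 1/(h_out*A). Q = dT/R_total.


R_conv_in = 1/(12.6270*6.9140) = 0.0115
R_1 = 0.1450/(63.5850*6.9140) = 0.0003
R_2 = 0.0840/(77.6230*6.9140) = 0.0002
R_conv_out = 1/(22.5310*6.9140) = 0.0064
R_total = 0.0184 K/W
Q = 109.6810 / 0.0184 = 5973.9015 W

R_total = 0.0184 K/W, Q = 5973.9015 W


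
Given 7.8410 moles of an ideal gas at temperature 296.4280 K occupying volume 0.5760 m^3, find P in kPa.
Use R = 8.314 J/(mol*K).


P = nRT/V = 7.8410 * 8.314 * 296.4280 / 0.5760
= 19324.1633 / 0.5760 = 33548.8945 Pa = 33.5489 kPa

33.5489 kPa


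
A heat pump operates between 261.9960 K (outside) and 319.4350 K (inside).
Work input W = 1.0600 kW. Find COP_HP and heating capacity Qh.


COP = 319.4350 / 57.4390 = 5.5613
Qh = 5.5613 * 1.0600 = 5.8950 kW

COP = 5.5613, Qh = 5.8950 kW


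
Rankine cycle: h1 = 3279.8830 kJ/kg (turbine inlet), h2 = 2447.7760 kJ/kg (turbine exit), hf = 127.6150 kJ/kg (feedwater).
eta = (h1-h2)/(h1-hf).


W = 832.1070 kJ/kg
Q_in = 3152.2680 kJ/kg
eta = 0.2640 = 26.3971%

eta = 26.3971%


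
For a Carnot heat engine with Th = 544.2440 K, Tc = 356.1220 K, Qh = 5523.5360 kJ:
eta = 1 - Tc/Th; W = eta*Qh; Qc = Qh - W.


eta = 1 - 356.1220/544.2440 = 0.3457
W = 0.3457 * 5523.5360 = 1909.2514 kJ
Qc = 5523.5360 - 1909.2514 = 3614.2846 kJ

eta = 34.5657%, W = 1909.2514 kJ, Qc = 3614.2846 kJ


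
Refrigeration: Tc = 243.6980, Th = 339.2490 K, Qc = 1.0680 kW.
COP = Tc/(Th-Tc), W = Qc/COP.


COP = 243.6980 / 95.5510 = 2.5504
W = 1.0680 / 2.5504 = 0.4187 kW

COP = 2.5504, W = 0.4187 kW


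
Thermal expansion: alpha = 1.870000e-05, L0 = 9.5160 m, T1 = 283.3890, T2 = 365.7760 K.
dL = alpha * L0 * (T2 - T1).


dT = 82.3870 K
dL = 1.870000e-05 * 9.5160 * 82.3870 = 0.014661 m
L_final = 9.530661 m

dL = 0.014661 m


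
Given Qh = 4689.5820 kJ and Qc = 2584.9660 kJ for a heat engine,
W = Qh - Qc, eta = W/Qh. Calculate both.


W = 4689.5820 - 2584.9660 = 2104.6160 kJ
eta = 2104.6160 / 4689.5820 = 0.4488 = 44.8785%

W = 2104.6160 kJ, eta = 44.8785%


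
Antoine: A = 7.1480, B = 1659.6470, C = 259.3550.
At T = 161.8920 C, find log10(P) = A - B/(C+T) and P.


C+T = 421.2470
B/(C+T) = 3.9398
log10(P) = 7.1480 - 3.9398 = 3.2082
P = 10^3.2082 = 1614.9427 mmHg

1614.9427 mmHg


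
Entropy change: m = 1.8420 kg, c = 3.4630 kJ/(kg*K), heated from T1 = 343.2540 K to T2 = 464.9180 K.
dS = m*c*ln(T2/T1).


T2/T1 = 1.3544
ln(T2/T1) = 0.3034
dS = 1.8420 * 3.4630 * 0.3034 = 1.9353 kJ/K

1.9353 kJ/K


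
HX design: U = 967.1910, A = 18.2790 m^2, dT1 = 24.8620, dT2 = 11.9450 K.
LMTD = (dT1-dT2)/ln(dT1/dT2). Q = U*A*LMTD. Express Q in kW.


LMTD = 17.6214 K
Q = 967.1910 * 18.2790 * 17.6214 = 311534.3373 W = 311.5343 kW

311.5343 kW


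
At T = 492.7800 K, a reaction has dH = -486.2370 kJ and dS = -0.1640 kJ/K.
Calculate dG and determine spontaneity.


T*dS = 492.7800 * -0.1640 = -80.8159 kJ
dG = -486.2370 + 80.8159 = -405.4211 kJ (spontaneous)

dG = -405.4211 kJ, spontaneous


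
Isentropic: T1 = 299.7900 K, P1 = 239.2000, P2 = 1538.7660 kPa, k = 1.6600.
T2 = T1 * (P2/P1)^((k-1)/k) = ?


(k-1)/k = 0.3976
(P2/P1)^exp = 2.0961
T2 = 299.7900 * 2.0961 = 628.3965 K

628.3965 K


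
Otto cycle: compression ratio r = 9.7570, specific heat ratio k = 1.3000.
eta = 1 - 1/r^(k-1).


r^(k-1) = 1.9806
eta = 1 - 1/1.9806 = 0.4951 = 49.5100%

49.5100%


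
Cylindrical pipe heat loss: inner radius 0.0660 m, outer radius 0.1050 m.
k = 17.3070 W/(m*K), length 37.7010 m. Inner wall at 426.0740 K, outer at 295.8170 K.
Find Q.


dT = 130.2570 K
ln(ro/ri) = 0.4643
Q = 2*pi*17.3070*37.7010*130.2570 / 0.4643 = 1150142.5590 W

1150142.5590 W


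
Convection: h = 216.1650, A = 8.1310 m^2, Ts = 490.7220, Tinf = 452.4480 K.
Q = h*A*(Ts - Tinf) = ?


dT = 38.2740 K
Q = 216.1650 * 8.1310 * 38.2740 = 67271.8221 W

67271.8221 W


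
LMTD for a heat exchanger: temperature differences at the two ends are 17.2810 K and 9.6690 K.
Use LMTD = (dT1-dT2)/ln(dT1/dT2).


dT1/dT2 = 1.7873
ln(dT1/dT2) = 0.5807
LMTD = 7.6120 / 0.5807 = 13.1087 K

13.1087 K


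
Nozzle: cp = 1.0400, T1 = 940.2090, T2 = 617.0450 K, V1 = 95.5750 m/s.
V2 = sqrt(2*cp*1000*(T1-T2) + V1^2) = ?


dT = 323.1640 K
2*cp*1000*dT = 672181.1200
V1^2 = 9134.5806
V2 = sqrt(681315.7006) = 825.4185 m/s

825.4185 m/s


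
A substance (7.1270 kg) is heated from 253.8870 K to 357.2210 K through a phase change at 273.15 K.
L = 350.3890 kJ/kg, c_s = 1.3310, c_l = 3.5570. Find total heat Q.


Q1 (sensible, solid) = 7.1270 * 1.3310 * 19.2630 = 182.7295 kJ
Q2 (latent) = 7.1270 * 350.3890 = 2497.2224 kJ
Q3 (sensible, liquid) = 7.1270 * 3.5570 * 84.0710 = 2131.2620 kJ
Q_total = 4811.2139 kJ

4811.2139 kJ


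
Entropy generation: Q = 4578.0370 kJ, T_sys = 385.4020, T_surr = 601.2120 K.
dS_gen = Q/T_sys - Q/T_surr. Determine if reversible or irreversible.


dS_sys = 4578.0370/385.4020 = 11.8786 kJ/K
dS_surr = -4578.0370/601.2120 = -7.6147 kJ/K
dS_gen = 11.8786 - 7.6147 = 4.2639 kJ/K (irreversible)

dS_gen = 4.2639 kJ/K, irreversible


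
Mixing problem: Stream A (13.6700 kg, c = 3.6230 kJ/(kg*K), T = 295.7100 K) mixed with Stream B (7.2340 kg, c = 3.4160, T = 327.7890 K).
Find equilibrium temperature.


num = 22745.5614
den = 74.2378
Tf = 306.3881 K

306.3881 K


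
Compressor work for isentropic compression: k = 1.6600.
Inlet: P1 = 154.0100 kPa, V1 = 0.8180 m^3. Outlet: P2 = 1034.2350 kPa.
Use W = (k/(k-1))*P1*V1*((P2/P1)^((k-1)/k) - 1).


(k-1)/k = 0.3976
(P2/P1)^exp = 2.1322
W = 2.5152 * 154.0100 * 0.8180 * (2.1322 - 1) = 358.7593 kJ

358.7593 kJ


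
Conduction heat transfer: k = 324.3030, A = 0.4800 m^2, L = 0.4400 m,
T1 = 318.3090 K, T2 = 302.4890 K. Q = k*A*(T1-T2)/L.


dT = 15.8200 K
Q = 324.3030 * 0.4800 * 15.8200 / 0.4400 = 5596.8801 W

5596.8801 W


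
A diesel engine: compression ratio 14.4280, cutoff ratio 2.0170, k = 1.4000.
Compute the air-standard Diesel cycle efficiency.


r^(k-1) = 2.9086
rc^k = 2.6705
eta = 0.5966 = 59.6626%

59.6626%


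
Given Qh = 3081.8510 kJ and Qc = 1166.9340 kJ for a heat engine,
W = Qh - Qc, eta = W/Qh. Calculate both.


W = 3081.8510 - 1166.9340 = 1914.9170 kJ
eta = 1914.9170 / 3081.8510 = 0.6214 = 62.1353%

W = 1914.9170 kJ, eta = 62.1353%


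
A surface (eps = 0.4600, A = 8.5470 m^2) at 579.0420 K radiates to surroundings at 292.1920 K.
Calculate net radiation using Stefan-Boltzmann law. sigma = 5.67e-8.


T^4 = 1.1242e+11
Tsurr^4 = 7.2891e+09
Q = 0.4600 * 5.67e-8 * 8.5470 * 1.0513e+11 = 23435.8912 W

23435.8912 W


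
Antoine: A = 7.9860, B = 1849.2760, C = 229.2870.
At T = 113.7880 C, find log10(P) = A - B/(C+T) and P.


C+T = 343.0750
B/(C+T) = 5.3903
log10(P) = 7.9860 - 5.3903 = 2.5957
P = 10^2.5957 = 394.1880 mmHg

394.1880 mmHg


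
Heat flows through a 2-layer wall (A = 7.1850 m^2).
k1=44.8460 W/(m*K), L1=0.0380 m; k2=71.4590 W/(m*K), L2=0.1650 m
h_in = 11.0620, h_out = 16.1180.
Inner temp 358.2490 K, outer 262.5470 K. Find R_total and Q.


R_conv_in = 1/(11.0620*7.1850) = 0.0126
R_1 = 0.0380/(44.8460*7.1850) = 0.0001
R_2 = 0.1650/(71.4590*7.1850) = 0.0003
R_conv_out = 1/(16.1180*7.1850) = 0.0086
R_total = 0.0217 K/W
Q = 95.7020 / 0.0217 = 4419.1909 W

R_total = 0.0217 K/W, Q = 4419.1909 W


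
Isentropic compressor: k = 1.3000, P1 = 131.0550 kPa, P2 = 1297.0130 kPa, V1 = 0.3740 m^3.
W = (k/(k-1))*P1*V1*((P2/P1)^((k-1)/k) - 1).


(k-1)/k = 0.2308
(P2/P1)^exp = 1.6972
W = 4.3333 * 131.0550 * 0.3740 * (1.6972 - 1) = 148.0792 kJ

148.0792 kJ


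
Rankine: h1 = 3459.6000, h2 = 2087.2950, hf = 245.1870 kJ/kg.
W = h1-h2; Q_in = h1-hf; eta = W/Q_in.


W = 1372.3050 kJ/kg
Q_in = 3214.4130 kJ/kg
eta = 0.4269 = 42.6922%

eta = 42.6922%


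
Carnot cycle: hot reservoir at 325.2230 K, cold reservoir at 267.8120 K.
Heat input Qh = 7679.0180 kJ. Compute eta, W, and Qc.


eta = 1 - 267.8120/325.2230 = 0.1765
W = 0.1765 * 7679.0180 = 1355.5625 kJ
Qc = 7679.0180 - 1355.5625 = 6323.4555 kJ

eta = 17.6528%, W = 1355.5625 kJ, Qc = 6323.4555 kJ


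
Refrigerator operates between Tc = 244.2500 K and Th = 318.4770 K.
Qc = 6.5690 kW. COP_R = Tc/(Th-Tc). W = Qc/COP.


COP = 244.2500 / 74.2270 = 3.2906
W = 6.5690 / 3.2906 = 1.9963 kW

COP = 3.2906, W = 1.9963 kW


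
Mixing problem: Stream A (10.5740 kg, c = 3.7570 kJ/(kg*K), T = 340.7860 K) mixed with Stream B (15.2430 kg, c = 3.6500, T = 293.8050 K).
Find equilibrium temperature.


num = 29884.6553
den = 95.3635
Tf = 313.3763 K

313.3763 K


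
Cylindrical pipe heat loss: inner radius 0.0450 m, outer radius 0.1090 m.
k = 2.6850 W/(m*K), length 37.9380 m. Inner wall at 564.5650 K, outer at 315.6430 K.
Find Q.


dT = 248.9220 K
ln(ro/ri) = 0.8847
Q = 2*pi*2.6850*37.9380*248.9220 / 0.8847 = 180083.1239 W

180083.1239 W


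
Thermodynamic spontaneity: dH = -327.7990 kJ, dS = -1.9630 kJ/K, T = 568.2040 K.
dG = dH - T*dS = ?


T*dS = 568.2040 * -1.9630 = -1115.3845 kJ
dG = -327.7990 + 1115.3845 = 787.5855 kJ (non-spontaneous)

dG = 787.5855 kJ, non-spontaneous


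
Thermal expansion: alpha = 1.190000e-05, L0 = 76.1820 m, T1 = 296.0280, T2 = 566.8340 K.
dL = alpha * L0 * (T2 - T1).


dT = 270.8060 K
dL = 1.190000e-05 * 76.1820 * 270.8060 = 0.245503 m
L_final = 76.427503 m

dL = 0.245503 m


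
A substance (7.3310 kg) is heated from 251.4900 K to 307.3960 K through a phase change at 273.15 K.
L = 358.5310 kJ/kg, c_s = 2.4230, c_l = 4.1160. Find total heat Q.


Q1 (sensible, solid) = 7.3310 * 2.4230 * 21.6600 = 384.7469 kJ
Q2 (latent) = 7.3310 * 358.5310 = 2628.3908 kJ
Q3 (sensible, liquid) = 7.3310 * 4.1160 * 34.2460 = 1033.3524 kJ
Q_total = 4046.4900 kJ

4046.4900 kJ


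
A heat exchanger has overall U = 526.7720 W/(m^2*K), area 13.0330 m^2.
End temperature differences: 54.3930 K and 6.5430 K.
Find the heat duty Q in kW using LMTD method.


LMTD = 22.5938 K
Q = 526.7720 * 13.0330 * 22.5938 = 155115.7639 W = 155.1158 kW

155.1158 kW


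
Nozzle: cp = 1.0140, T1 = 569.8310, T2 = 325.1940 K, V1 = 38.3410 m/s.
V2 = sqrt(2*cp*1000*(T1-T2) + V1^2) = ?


dT = 244.6370 K
2*cp*1000*dT = 496123.8360
V1^2 = 1470.0323
V2 = sqrt(497593.8683) = 705.4033 m/s

705.4033 m/s


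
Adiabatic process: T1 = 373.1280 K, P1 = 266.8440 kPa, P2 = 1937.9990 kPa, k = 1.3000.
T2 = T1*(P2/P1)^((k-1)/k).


(k-1)/k = 0.2308
(P2/P1)^exp = 1.5802
T2 = 373.1280 * 1.5802 = 589.6202 K

589.6202 K


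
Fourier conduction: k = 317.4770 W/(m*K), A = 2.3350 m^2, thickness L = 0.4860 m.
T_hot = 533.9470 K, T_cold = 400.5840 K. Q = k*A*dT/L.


dT = 133.3630 K
Q = 317.4770 * 2.3350 * 133.3630 / 0.4860 = 203422.1499 W

203422.1499 W


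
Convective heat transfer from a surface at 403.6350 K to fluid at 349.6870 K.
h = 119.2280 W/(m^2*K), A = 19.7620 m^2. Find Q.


dT = 53.9480 K
Q = 119.2280 * 19.7620 * 53.9480 = 127111.4002 W

127111.4002 W


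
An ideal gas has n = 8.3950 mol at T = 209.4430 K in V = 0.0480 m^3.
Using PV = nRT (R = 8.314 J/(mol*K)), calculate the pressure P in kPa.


P = nRT/V = 8.3950 * 8.314 * 209.4430 / 0.0480
= 14618.2899 / 0.0480 = 304547.7065 Pa = 304.5477 kPa

304.5477 kPa


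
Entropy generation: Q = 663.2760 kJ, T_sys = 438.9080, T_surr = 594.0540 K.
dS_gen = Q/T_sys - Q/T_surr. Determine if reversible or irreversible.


dS_sys = 663.2760/438.9080 = 1.5112 kJ/K
dS_surr = -663.2760/594.0540 = -1.1165 kJ/K
dS_gen = 1.5112 - 1.1165 = 0.3947 kJ/K (irreversible)

dS_gen = 0.3947 kJ/K, irreversible


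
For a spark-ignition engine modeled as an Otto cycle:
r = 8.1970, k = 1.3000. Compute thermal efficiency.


r^(k-1) = 1.8797
eta = 1 - 1/1.8797 = 0.4680 = 46.8010%

46.8010%


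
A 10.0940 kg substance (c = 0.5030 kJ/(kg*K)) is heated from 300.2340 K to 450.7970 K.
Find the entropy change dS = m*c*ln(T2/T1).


T2/T1 = 1.5015
ln(T2/T1) = 0.4065
dS = 10.0940 * 0.5030 * 0.4065 = 2.0637 kJ/K

2.0637 kJ/K


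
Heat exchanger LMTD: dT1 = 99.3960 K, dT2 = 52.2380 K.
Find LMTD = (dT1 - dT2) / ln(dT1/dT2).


dT1/dT2 = 1.9028
ln(dT1/dT2) = 0.6433
LMTD = 47.1580 / 0.6433 = 73.3062 K

73.3062 K


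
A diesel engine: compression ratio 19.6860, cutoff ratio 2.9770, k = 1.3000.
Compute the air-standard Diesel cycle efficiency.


r^(k-1) = 2.4448
rc^k = 4.1296
eta = 0.5019 = 50.1922%

50.1922%


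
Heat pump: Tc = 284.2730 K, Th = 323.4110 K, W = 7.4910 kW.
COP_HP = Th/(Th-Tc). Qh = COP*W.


COP = 323.4110 / 39.1380 = 8.2634
Qh = 8.2634 * 7.4910 = 61.9008 kW

COP = 8.2634, Qh = 61.9008 kW


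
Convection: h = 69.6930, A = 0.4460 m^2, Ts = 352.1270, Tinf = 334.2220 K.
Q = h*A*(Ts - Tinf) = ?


dT = 17.9050 K
Q = 69.6930 * 0.4460 * 17.9050 = 556.5425 W

556.5425 W


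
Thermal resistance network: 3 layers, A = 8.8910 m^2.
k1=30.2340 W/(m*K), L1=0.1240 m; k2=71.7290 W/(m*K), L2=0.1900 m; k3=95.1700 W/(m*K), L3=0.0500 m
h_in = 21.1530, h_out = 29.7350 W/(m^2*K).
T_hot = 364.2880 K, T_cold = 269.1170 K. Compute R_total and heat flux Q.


R_conv_in = 1/(21.1530*8.8910) = 0.0053
R_1 = 0.1240/(30.2340*8.8910) = 0.0005
R_2 = 0.1900/(71.7290*8.8910) = 0.0003
R_3 = 0.0500/(95.1700*8.8910) = 5.9091e-05
R_conv_out = 1/(29.7350*8.8910) = 0.0038
R_total = 0.0099 K/W
Q = 95.1710 / 0.0099 = 9595.8225 W

R_total = 0.0099 K/W, Q = 9595.8225 W


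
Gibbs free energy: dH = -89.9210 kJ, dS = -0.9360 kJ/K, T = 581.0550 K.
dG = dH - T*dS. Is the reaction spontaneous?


T*dS = 581.0550 * -0.9360 = -543.8675 kJ
dG = -89.9210 + 543.8675 = 453.9465 kJ (non-spontaneous)

dG = 453.9465 kJ, non-spontaneous


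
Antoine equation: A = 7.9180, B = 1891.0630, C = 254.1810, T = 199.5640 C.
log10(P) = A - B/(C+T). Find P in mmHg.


C+T = 453.7450
B/(C+T) = 4.1677
log10(P) = 7.9180 - 4.1677 = 3.7503
P = 10^3.7503 = 5627.5857 mmHg

5627.5857 mmHg


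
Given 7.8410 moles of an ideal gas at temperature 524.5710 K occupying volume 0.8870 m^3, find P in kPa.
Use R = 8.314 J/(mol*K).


P = nRT/V = 7.8410 * 8.314 * 524.5710 / 0.8870
= 34196.8223 / 0.8870 = 38553.3510 Pa = 38.5534 kPa

38.5534 kPa


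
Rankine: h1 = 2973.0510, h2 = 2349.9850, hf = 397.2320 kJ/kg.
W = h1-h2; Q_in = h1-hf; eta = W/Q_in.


W = 623.0660 kJ/kg
Q_in = 2575.8190 kJ/kg
eta = 0.2419 = 24.1890%

eta = 24.1890%


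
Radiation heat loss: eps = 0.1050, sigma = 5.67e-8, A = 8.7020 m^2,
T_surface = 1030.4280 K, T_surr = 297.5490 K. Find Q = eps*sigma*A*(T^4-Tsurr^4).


T^4 = 1.1274e+12
Tsurr^4 = 7.8385e+09
Q = 0.1050 * 5.67e-8 * 8.7020 * 1.1195e+12 = 58000.5228 W

58000.5228 W


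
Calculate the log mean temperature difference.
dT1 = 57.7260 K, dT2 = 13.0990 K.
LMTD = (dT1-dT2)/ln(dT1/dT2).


dT1/dT2 = 4.4069
ln(dT1/dT2) = 1.4832
LMTD = 44.6270 / 1.4832 = 30.0889 K

30.0889 K


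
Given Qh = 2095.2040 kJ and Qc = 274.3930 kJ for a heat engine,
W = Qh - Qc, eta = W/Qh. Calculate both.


W = 2095.2040 - 274.3930 = 1820.8110 kJ
eta = 1820.8110 / 2095.2040 = 0.8690 = 86.9038%

W = 1820.8110 kJ, eta = 86.9038%


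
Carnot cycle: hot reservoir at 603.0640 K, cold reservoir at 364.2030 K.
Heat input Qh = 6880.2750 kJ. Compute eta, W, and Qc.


eta = 1 - 364.2030/603.0640 = 0.3961
W = 0.3961 * 6880.2750 = 2725.1326 kJ
Qc = 6880.2750 - 2725.1326 = 4155.1424 kJ

eta = 39.6079%, W = 2725.1326 kJ, Qc = 4155.1424 kJ


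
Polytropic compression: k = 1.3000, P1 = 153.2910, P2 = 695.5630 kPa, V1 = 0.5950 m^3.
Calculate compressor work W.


(k-1)/k = 0.2308
(P2/P1)^exp = 1.4177
W = 4.3333 * 153.2910 * 0.5950 * (1.4177 - 1) = 165.0762 kJ

165.0762 kJ


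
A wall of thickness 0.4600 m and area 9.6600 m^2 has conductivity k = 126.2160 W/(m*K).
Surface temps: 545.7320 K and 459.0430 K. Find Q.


dT = 86.6890 K
Q = 126.2160 * 9.6600 * 86.6890 / 0.4600 = 229772.3153 W

229772.3153 W


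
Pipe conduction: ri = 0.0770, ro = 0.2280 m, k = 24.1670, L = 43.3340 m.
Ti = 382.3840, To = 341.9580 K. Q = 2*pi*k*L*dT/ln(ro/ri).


dT = 40.4260 K
ln(ro/ri) = 1.0855
Q = 2*pi*24.1670*43.3340*40.4260 / 1.0855 = 245045.2267 W

245045.2267 W


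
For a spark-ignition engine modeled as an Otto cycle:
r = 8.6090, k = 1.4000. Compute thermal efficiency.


r^(k-1) = 2.3658
eta = 1 - 1/2.3658 = 0.5773 = 57.7313%

57.7313%


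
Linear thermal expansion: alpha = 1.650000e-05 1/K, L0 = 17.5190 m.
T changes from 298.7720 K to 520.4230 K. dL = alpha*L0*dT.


dT = 221.6510 K
dL = 1.650000e-05 * 17.5190 * 221.6510 = 0.064071 m
L_final = 17.583071 m

dL = 0.064071 m


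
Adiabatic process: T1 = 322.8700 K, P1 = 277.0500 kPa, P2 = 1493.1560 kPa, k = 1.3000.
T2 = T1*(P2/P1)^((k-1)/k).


(k-1)/k = 0.2308
(P2/P1)^exp = 1.4751
T2 = 322.8700 * 1.4751 = 476.2623 K

476.2623 K


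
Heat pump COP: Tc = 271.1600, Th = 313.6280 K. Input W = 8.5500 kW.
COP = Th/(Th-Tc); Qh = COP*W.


COP = 313.6280 / 42.4680 = 7.3850
Qh = 7.3850 * 8.5500 = 63.1421 kW

COP = 7.3850, Qh = 63.1421 kW


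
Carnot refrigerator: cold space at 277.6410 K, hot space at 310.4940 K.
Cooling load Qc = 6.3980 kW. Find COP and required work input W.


COP = 277.6410 / 32.8530 = 8.4510
W = 6.3980 / 8.4510 = 0.7571 kW

COP = 8.4510, W = 0.7571 kW


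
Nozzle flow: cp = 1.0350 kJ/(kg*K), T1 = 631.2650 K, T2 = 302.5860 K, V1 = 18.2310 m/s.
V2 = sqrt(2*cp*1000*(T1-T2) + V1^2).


dT = 328.6790 K
2*cp*1000*dT = 680365.5300
V1^2 = 332.3694
V2 = sqrt(680697.8994) = 825.0442 m/s

825.0442 m/s


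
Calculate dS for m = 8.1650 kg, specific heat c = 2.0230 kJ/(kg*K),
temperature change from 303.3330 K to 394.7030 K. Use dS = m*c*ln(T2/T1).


T2/T1 = 1.3012
ln(T2/T1) = 0.2633
dS = 8.1650 * 2.0230 * 0.2633 = 4.3492 kJ/K

4.3492 kJ/K


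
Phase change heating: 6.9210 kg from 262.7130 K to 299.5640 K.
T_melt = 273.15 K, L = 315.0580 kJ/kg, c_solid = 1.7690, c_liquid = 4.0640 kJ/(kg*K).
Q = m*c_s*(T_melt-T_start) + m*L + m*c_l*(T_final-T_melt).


Q1 (sensible, solid) = 6.9210 * 1.7690 * 10.4370 = 127.7828 kJ
Q2 (latent) = 6.9210 * 315.0580 = 2180.5164 kJ
Q3 (sensible, liquid) = 6.9210 * 4.0640 * 26.4140 = 742.9451 kJ
Q_total = 3051.2443 kJ

3051.2443 kJ


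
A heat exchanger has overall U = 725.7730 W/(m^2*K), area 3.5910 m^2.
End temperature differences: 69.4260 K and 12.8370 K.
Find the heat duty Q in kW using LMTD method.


LMTD = 33.5257 K
Q = 725.7730 * 3.5910 * 33.5257 = 87376.3399 W = 87.3763 kW

87.3763 kW


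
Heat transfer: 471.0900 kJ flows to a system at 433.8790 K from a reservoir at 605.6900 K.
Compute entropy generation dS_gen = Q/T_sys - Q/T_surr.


dS_sys = 471.0900/433.8790 = 1.0858 kJ/K
dS_surr = -471.0900/605.6900 = -0.7778 kJ/K
dS_gen = 1.0858 - 0.7778 = 0.3080 kJ/K (irreversible)

dS_gen = 0.3080 kJ/K, irreversible


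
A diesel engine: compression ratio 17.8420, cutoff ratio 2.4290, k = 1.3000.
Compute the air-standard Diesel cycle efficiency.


r^(k-1) = 2.3737
rc^k = 3.1700
eta = 0.5079 = 50.7908%

50.7908%


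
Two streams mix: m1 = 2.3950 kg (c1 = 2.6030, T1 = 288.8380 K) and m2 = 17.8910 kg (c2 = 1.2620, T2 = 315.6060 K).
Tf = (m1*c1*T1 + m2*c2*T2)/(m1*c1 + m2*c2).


num = 8926.5613
den = 28.8126
Tf = 309.8142 K

309.8142 K


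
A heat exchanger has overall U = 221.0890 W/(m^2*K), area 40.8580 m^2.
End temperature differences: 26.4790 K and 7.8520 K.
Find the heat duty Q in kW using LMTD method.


LMTD = 15.3235 K
Q = 221.0890 * 40.8580 * 15.3235 = 138421.0980 W = 138.4211 kW

138.4211 kW


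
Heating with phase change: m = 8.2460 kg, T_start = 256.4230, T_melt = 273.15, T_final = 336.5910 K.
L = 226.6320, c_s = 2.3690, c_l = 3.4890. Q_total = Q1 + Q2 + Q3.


Q1 (sensible, solid) = 8.2460 * 2.3690 * 16.7270 = 326.7582 kJ
Q2 (latent) = 8.2460 * 226.6320 = 1868.8075 kJ
Q3 (sensible, liquid) = 8.2460 * 3.4890 * 63.4410 = 1825.2162 kJ
Q_total = 4020.7819 kJ

4020.7819 kJ


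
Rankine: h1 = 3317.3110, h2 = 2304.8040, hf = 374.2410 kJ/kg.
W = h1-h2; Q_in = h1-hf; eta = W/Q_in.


W = 1012.5070 kJ/kg
Q_in = 2943.0700 kJ/kg
eta = 0.3440 = 34.4031%

eta = 34.4031%


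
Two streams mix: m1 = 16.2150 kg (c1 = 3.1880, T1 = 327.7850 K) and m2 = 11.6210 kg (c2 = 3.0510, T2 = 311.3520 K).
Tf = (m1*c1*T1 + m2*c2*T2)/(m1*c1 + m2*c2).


num = 27983.5218
den = 87.1491
Tf = 321.0994 K

321.0994 K


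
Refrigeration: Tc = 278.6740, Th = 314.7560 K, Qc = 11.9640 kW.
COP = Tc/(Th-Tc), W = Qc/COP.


COP = 278.6740 / 36.0820 = 7.7234
W = 11.9640 / 7.7234 = 1.5491 kW

COP = 7.7234, W = 1.5491 kW


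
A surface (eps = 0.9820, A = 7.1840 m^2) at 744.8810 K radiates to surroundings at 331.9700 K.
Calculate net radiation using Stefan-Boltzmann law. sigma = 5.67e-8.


T^4 = 3.0786e+11
Tsurr^4 = 1.2145e+10
Q = 0.9820 * 5.67e-8 * 7.1840 * 2.9571e+11 = 118284.6536 W

118284.6536 W


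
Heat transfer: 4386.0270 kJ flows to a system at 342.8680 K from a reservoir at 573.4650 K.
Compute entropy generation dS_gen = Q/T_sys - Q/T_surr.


dS_sys = 4386.0270/342.8680 = 12.7922 kJ/K
dS_surr = -4386.0270/573.4650 = -7.6483 kJ/K
dS_gen = 12.7922 - 7.6483 = 5.1439 kJ/K (irreversible)

dS_gen = 5.1439 kJ/K, irreversible


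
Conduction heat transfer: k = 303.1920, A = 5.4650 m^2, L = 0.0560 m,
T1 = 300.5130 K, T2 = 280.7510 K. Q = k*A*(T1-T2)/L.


dT = 19.7620 K
Q = 303.1920 * 5.4650 * 19.7620 / 0.0560 = 584723.8011 W

584723.8011 W


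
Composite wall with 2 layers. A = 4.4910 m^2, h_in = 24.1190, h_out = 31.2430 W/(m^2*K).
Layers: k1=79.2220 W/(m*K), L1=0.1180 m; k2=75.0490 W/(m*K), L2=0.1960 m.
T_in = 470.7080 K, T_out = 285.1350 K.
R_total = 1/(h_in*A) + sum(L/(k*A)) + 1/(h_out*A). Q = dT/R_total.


R_conv_in = 1/(24.1190*4.4910) = 0.0092
R_1 = 0.1180/(79.2220*4.4910) = 0.0003
R_2 = 0.1960/(75.0490*4.4910) = 0.0006
R_conv_out = 1/(31.2430*4.4910) = 0.0071
R_total = 0.0173 K/W
Q = 185.5730 / 0.0173 = 10744.0390 W

R_total = 0.0173 K/W, Q = 10744.0390 W


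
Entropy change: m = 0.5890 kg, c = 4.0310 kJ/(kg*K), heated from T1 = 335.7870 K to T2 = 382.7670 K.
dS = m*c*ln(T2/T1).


T2/T1 = 1.1399
ln(T2/T1) = 0.1309
dS = 0.5890 * 4.0310 * 0.1309 = 0.3109 kJ/K

0.3109 kJ/K


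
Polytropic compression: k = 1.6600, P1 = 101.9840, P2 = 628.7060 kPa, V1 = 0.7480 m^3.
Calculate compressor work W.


(k-1)/k = 0.3976
(P2/P1)^exp = 2.0609
W = 2.5152 * 101.9840 * 0.7480 * (2.0609 - 1) = 203.5559 kJ

203.5559 kJ


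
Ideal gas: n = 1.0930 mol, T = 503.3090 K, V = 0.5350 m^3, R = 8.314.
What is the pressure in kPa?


P = nRT/V = 1.0930 * 8.314 * 503.3090 / 0.5350
= 4573.6706 / 0.5350 = 8548.9169 Pa = 8.5489 kPa

8.5489 kPa


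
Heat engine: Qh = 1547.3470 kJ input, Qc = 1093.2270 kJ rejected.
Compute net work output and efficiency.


W = 1547.3470 - 1093.2270 = 454.1200 kJ
eta = 454.1200 / 1547.3470 = 0.2935 = 29.3483%

W = 454.1200 kJ, eta = 29.3483%


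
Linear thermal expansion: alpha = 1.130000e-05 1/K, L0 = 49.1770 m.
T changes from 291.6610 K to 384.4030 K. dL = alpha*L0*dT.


dT = 92.7420 K
dL = 1.130000e-05 * 49.1770 * 92.7420 = 0.051537 m
L_final = 49.228537 m

dL = 0.051537 m


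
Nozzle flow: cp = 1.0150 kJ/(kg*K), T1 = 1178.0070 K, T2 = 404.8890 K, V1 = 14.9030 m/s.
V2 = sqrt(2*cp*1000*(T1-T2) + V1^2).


dT = 773.1180 K
2*cp*1000*dT = 1569429.5400
V1^2 = 222.0994
V2 = sqrt(1569651.6394) = 1252.8574 m/s

1252.8574 m/s


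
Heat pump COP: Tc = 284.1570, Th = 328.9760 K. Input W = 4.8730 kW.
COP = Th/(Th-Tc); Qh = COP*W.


COP = 328.9760 / 44.8190 = 7.3401
Qh = 7.3401 * 4.8730 = 35.7683 kW

COP = 7.3401, Qh = 35.7683 kW


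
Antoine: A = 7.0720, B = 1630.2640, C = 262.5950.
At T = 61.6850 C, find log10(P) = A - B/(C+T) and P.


C+T = 324.2800
B/(C+T) = 5.0273
log10(P) = 7.0720 - 5.0273 = 2.0447
P = 10^2.0447 = 110.8321 mmHg

110.8321 mmHg


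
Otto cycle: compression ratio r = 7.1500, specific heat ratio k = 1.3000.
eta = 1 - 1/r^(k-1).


r^(k-1) = 1.8042
eta = 1 - 1/1.8042 = 0.4457 = 44.5747%

44.5747%


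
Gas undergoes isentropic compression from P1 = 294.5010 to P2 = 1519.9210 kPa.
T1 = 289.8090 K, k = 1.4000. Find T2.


(k-1)/k = 0.2857
(P2/P1)^exp = 1.5982
T2 = 289.8090 * 1.5982 = 463.1805 K

463.1805 K


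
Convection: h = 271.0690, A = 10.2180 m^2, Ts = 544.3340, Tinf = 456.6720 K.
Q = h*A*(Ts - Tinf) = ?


dT = 87.6620 K
Q = 271.0690 * 10.2180 * 87.6620 = 242804.7210 W

242804.7210 W


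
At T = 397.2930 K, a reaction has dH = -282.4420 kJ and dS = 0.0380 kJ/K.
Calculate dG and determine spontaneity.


T*dS = 397.2930 * 0.0380 = 15.0971 kJ
dG = -282.4420 - 15.0971 = -297.5391 kJ (spontaneous)

dG = -297.5391 kJ, spontaneous


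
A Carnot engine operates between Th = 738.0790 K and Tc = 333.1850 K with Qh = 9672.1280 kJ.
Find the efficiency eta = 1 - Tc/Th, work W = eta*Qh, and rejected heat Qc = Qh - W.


eta = 1 - 333.1850/738.0790 = 0.5486
W = 0.5486 * 9672.1280 = 5305.9179 kJ
Qc = 9672.1280 - 5305.9179 = 4366.2101 kJ

eta = 54.8578%, W = 5305.9179 kJ, Qc = 4366.2101 kJ


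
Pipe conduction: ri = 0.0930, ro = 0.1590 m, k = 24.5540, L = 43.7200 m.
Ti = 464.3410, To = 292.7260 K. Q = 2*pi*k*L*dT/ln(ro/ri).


dT = 171.6150 K
ln(ro/ri) = 0.5363
Q = 2*pi*24.5540*43.7200*171.6150 / 0.5363 = 2158370.0572 W

2158370.0572 W


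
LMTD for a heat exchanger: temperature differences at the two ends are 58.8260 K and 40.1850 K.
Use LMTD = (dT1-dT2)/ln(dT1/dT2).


dT1/dT2 = 1.4639
ln(dT1/dT2) = 0.3811
LMTD = 18.6410 / 0.3811 = 48.9149 K

48.9149 K


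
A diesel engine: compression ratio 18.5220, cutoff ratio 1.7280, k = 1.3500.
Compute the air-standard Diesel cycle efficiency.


r^(k-1) = 2.7777
rc^k = 2.0926
eta = 0.5998 = 59.9778%

59.9778%


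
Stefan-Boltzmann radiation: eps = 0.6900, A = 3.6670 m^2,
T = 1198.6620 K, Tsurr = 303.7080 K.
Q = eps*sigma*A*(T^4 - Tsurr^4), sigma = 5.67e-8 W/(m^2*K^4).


T^4 = 2.0644e+12
Tsurr^4 = 8.5079e+09
Q = 0.6900 * 5.67e-8 * 3.6670 * 2.0559e+12 = 294941.8758 W

294941.8758 W


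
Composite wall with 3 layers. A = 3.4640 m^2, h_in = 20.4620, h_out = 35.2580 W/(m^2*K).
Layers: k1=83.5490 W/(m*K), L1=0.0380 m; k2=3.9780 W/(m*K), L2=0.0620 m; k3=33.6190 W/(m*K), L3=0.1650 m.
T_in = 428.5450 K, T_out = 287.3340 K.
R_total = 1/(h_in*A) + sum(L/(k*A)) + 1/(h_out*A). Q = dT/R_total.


R_conv_in = 1/(20.4620*3.4640) = 0.0141
R_1 = 0.0380/(83.5490*3.4640) = 0.0001
R_2 = 0.0620/(3.9780*3.4640) = 0.0045
R_3 = 0.1650/(33.6190*3.4640) = 0.0014
R_conv_out = 1/(35.2580*3.4640) = 0.0082
R_total = 0.0283 K/W
Q = 141.2110 / 0.0283 = 4982.1282 W

R_total = 0.0283 K/W, Q = 4982.1282 W


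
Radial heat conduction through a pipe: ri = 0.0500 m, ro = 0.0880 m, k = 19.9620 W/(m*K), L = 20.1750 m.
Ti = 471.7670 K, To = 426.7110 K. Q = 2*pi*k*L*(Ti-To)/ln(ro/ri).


dT = 45.0560 K
ln(ro/ri) = 0.5653
Q = 2*pi*19.9620*20.1750*45.0560 / 0.5653 = 201678.9176 W

201678.9176 W


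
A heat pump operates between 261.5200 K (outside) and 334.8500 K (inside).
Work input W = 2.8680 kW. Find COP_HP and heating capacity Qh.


COP = 334.8500 / 73.3300 = 4.5663
Qh = 4.5663 * 2.8680 = 13.0963 kW

COP = 4.5663, Qh = 13.0963 kW


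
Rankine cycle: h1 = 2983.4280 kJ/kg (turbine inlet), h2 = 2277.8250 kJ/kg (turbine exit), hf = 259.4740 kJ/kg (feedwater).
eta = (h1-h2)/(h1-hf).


W = 705.6030 kJ/kg
Q_in = 2723.9540 kJ/kg
eta = 0.2590 = 25.9036%

eta = 25.9036%


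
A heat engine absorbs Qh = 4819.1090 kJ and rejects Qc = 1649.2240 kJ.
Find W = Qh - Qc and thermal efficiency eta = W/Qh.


W = 4819.1090 - 1649.2240 = 3169.8850 kJ
eta = 3169.8850 / 4819.1090 = 0.6578 = 65.7774%

W = 3169.8850 kJ, eta = 65.7774%


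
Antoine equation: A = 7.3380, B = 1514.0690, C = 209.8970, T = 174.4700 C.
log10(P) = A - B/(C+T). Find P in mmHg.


C+T = 384.3670
B/(C+T) = 3.9391
log10(P) = 7.3380 - 3.9391 = 3.3989
P = 10^3.3989 = 2505.3979 mmHg

2505.3979 mmHg


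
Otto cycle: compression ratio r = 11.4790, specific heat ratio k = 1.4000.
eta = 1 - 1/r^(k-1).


r^(k-1) = 2.6544
eta = 1 - 1/2.6544 = 0.6233 = 62.3263%

62.3263%


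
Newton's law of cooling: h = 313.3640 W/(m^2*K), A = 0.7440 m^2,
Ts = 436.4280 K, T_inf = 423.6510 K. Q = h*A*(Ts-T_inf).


dT = 12.7770 K
Q = 313.3640 * 0.7440 * 12.7770 = 2978.8658 W

2978.8658 W


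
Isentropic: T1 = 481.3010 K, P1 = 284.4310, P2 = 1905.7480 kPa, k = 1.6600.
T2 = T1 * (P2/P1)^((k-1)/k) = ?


(k-1)/k = 0.3976
(P2/P1)^exp = 2.1303
T2 = 481.3010 * 2.1303 = 1025.3251 K

1025.3251 K


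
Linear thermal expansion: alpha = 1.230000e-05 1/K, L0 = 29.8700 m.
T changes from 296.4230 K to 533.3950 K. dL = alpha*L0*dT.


dT = 236.9720 K
dL = 1.230000e-05 * 29.8700 * 236.9720 = 0.087064 m
L_final = 29.957064 m

dL = 0.087064 m


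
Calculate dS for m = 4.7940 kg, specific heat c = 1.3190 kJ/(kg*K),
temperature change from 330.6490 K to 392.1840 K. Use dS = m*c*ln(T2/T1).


T2/T1 = 1.1861
ln(T2/T1) = 0.1707
dS = 4.7940 * 1.3190 * 0.1707 = 1.0792 kJ/K

1.0792 kJ/K


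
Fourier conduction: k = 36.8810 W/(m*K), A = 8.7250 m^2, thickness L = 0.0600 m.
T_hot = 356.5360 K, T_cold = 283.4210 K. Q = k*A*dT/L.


dT = 73.1150 K
Q = 36.8810 * 8.7250 * 73.1150 / 0.0600 = 392123.9400 W

392123.9400 W


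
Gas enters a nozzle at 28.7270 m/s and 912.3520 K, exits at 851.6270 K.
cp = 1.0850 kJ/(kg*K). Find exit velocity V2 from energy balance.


dT = 60.7250 K
2*cp*1000*dT = 131773.2500
V1^2 = 825.2405
V2 = sqrt(132598.4905) = 364.1408 m/s

364.1408 m/s


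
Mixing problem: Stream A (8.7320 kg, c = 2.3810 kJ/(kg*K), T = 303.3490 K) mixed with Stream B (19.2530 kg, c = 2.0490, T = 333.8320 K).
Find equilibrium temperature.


num = 19476.3674
den = 60.2403
Tf = 323.3113 K

323.3113 K


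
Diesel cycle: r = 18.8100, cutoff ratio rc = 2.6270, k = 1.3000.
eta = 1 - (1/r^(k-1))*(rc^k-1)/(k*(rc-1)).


r^(k-1) = 2.4117
rc^k = 3.5099
eta = 0.5079 = 50.7945%

50.7945%


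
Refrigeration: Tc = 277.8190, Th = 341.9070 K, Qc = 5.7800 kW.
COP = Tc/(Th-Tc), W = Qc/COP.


COP = 277.8190 / 64.0880 = 4.3350
W = 5.7800 / 4.3350 = 1.3333 kW

COP = 4.3350, W = 1.3333 kW


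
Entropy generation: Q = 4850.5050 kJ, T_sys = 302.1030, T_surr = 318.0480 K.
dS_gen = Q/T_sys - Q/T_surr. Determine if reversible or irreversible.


dS_sys = 4850.5050/302.1030 = 16.0558 kJ/K
dS_surr = -4850.5050/318.0480 = -15.2509 kJ/K
dS_gen = 16.0558 - 15.2509 = 0.8049 kJ/K (irreversible)

dS_gen = 0.8049 kJ/K, irreversible


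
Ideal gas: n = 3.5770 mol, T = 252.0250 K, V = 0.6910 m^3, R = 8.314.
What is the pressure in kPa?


P = nRT/V = 3.5770 * 8.314 * 252.0250 / 0.6910
= 7495.0163 / 0.6910 = 10846.6228 Pa = 10.8466 kPa

10.8466 kPa


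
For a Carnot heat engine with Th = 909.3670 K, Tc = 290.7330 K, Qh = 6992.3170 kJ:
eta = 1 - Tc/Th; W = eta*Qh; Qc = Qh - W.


eta = 1 - 290.7330/909.3670 = 0.6803
W = 0.6803 * 6992.3170 = 4756.8089 kJ
Qc = 6992.3170 - 4756.8089 = 2235.5081 kJ

eta = 68.0291%, W = 4756.8089 kJ, Qc = 2235.5081 kJ


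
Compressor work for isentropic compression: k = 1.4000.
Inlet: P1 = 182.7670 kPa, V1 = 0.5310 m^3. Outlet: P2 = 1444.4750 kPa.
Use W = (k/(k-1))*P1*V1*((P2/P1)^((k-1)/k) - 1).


(k-1)/k = 0.2857
(P2/P1)^exp = 1.8052
W = 3.5000 * 182.7670 * 0.5310 * (1.8052 - 1) = 273.4936 kJ

273.4936 kJ


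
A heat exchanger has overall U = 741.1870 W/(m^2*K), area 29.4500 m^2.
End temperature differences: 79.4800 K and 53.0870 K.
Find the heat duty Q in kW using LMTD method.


LMTD = 65.3983 K
Q = 741.1870 * 29.4500 * 65.3983 = 1427510.7279 W = 1427.5107 kW

1427.5107 kW


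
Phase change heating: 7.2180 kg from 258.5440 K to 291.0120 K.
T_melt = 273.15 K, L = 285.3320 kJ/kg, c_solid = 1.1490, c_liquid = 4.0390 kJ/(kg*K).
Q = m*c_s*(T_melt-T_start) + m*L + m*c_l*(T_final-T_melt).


Q1 (sensible, solid) = 7.2180 * 1.1490 * 14.6060 = 121.1346 kJ
Q2 (latent) = 7.2180 * 285.3320 = 2059.5264 kJ
Q3 (sensible, liquid) = 7.2180 * 4.0390 * 17.8620 = 520.7399 kJ
Q_total = 2701.4008 kJ

2701.4008 kJ


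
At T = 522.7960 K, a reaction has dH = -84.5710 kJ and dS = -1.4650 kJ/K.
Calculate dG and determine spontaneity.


T*dS = 522.7960 * -1.4650 = -765.8961 kJ
dG = -84.5710 + 765.8961 = 681.3251 kJ (non-spontaneous)

dG = 681.3251 kJ, non-spontaneous


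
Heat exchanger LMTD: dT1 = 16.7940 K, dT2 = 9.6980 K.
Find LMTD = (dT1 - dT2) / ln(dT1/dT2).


dT1/dT2 = 1.7317
ln(dT1/dT2) = 0.5491
LMTD = 7.0960 / 0.5491 = 12.9229 K

12.9229 K


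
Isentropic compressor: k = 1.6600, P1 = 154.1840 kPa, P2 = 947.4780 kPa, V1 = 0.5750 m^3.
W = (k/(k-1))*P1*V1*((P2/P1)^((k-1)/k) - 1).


(k-1)/k = 0.3976
(P2/P1)^exp = 2.0583
W = 2.5152 * 154.1840 * 0.5750 * (2.0583 - 1) = 235.9860 kJ

235.9860 kJ


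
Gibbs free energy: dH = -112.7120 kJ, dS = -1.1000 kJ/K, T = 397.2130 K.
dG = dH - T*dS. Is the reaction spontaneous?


T*dS = 397.2130 * -1.1000 = -436.9343 kJ
dG = -112.7120 + 436.9343 = 324.2223 kJ (non-spontaneous)

dG = 324.2223 kJ, non-spontaneous


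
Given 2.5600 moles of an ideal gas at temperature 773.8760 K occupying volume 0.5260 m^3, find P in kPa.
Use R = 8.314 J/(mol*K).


P = nRT/V = 2.5600 * 8.314 * 773.8760 / 0.5260
= 16471.0530 / 0.5260 = 31313.7889 Pa = 31.3138 kPa

31.3138 kPa


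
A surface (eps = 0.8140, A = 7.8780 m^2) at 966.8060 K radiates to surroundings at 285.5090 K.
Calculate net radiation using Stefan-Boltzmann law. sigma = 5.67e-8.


T^4 = 8.7369e+11
Tsurr^4 = 6.6448e+09
Q = 0.8140 * 5.67e-8 * 7.8780 * 8.6705e+11 = 315257.3220 W

315257.3220 W


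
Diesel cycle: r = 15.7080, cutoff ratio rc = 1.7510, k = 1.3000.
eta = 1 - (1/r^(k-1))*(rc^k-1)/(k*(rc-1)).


r^(k-1) = 2.2847
rc^k = 2.0714
eta = 0.5197 = 51.9661%

51.9661%


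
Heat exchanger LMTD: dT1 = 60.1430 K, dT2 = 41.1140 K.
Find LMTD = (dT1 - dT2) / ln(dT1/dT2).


dT1/dT2 = 1.4628
ln(dT1/dT2) = 0.3804
LMTD = 19.0290 / 0.3804 = 50.0268 K

50.0268 K


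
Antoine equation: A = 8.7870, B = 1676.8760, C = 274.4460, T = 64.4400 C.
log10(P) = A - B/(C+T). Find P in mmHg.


C+T = 338.8860
B/(C+T) = 4.9482
log10(P) = 8.7870 - 4.9482 = 3.8388
P = 10^3.8388 = 6899.2063 mmHg

6899.2063 mmHg


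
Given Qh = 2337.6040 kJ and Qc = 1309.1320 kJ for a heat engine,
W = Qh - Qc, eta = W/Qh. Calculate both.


W = 2337.6040 - 1309.1320 = 1028.4720 kJ
eta = 1028.4720 / 2337.6040 = 0.4400 = 43.9968%

W = 1028.4720 kJ, eta = 43.9968%


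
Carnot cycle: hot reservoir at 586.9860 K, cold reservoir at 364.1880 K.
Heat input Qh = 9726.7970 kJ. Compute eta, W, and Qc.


eta = 1 - 364.1880/586.9860 = 0.3796
W = 0.3796 * 9726.7970 = 3691.9295 kJ
Qc = 9726.7970 - 3691.9295 = 6034.8675 kJ

eta = 37.9563%, W = 3691.9295 kJ, Qc = 6034.8675 kJ


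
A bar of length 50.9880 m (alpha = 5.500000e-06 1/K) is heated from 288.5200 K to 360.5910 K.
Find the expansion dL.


dT = 72.0710 K
dL = 5.500000e-06 * 50.9880 * 72.0710 = 0.020211 m
L_final = 51.008211 m

dL = 0.020211 m


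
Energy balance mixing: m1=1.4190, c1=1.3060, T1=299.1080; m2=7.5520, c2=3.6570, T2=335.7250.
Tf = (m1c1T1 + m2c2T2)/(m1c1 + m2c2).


num = 9826.2514
den = 29.4709
Tf = 333.4224 K

333.4224 K


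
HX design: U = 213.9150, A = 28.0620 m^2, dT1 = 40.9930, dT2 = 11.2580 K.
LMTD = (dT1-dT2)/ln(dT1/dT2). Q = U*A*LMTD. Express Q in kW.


LMTD = 23.0090 K
Q = 213.9150 * 28.0620 * 23.0090 = 138120.1217 W = 138.1201 kW

138.1201 kW


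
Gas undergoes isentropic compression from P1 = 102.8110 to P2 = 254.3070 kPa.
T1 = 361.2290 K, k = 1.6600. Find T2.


(k-1)/k = 0.3976
(P2/P1)^exp = 1.4334
T2 = 361.2290 * 1.4334 = 517.8004 K

517.8004 K


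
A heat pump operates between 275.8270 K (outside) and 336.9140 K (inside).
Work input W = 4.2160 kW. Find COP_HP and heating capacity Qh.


COP = 336.9140 / 61.0870 = 5.5153
Qh = 5.5153 * 4.2160 = 23.2526 kW

COP = 5.5153, Qh = 23.2526 kW


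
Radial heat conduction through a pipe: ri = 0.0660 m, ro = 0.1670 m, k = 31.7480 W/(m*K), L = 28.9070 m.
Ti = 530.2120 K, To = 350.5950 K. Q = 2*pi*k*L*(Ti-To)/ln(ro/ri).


dT = 179.6170 K
ln(ro/ri) = 0.9283
Q = 2*pi*31.7480*28.9070*179.6170 / 0.9283 = 1115681.0901 W

1115681.0901 W


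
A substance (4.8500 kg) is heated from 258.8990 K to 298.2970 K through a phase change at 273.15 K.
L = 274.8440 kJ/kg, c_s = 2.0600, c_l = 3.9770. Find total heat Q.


Q1 (sensible, solid) = 4.8500 * 2.0600 * 14.2510 = 142.3817 kJ
Q2 (latent) = 4.8500 * 274.8440 = 1332.9934 kJ
Q3 (sensible, liquid) = 4.8500 * 3.9770 * 25.1470 = 485.0467 kJ
Q_total = 1960.4218 kJ

1960.4218 kJ


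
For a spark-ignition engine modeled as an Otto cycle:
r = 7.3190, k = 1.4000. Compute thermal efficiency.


r^(k-1) = 2.2171
eta = 1 - 1/2.2171 = 0.5490 = 54.8956%

54.8956%


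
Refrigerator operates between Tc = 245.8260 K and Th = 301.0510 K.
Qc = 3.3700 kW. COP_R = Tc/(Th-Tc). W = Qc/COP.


COP = 245.8260 / 55.2250 = 4.4514
W = 3.3700 / 4.4514 = 0.7571 kW

COP = 4.4514, W = 0.7571 kW


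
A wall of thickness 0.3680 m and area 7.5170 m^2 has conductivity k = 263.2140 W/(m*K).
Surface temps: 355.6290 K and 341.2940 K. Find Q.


dT = 14.3350 K
Q = 263.2140 * 7.5170 * 14.3350 / 0.3680 = 77073.2041 W

77073.2041 W


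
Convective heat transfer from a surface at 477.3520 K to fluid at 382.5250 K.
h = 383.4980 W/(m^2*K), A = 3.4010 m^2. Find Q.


dT = 94.8270 K
Q = 383.4980 * 3.4010 * 94.8270 = 123680.6464 W

123680.6464 W


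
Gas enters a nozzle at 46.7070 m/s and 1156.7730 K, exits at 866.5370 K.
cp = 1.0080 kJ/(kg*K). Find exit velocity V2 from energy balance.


dT = 290.2360 K
2*cp*1000*dT = 585115.7760
V1^2 = 2181.5438
V2 = sqrt(587297.3198) = 766.3533 m/s

766.3533 m/s


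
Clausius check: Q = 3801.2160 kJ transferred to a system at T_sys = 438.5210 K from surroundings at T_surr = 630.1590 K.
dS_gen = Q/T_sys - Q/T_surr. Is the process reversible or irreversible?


dS_sys = 3801.2160/438.5210 = 8.6683 kJ/K
dS_surr = -3801.2160/630.1590 = -6.0322 kJ/K
dS_gen = 8.6683 - 6.0322 = 2.6361 kJ/K (irreversible)

dS_gen = 2.6361 kJ/K, irreversible


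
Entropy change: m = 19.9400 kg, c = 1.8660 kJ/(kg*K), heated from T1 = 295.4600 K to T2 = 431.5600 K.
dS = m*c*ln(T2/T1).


T2/T1 = 1.4606
ln(T2/T1) = 0.3789
dS = 19.9400 * 1.8660 * 0.3789 = 14.0971 kJ/K

14.0971 kJ/K


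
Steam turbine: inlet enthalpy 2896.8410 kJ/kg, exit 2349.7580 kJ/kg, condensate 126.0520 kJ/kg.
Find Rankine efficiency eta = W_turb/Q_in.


W = 547.0830 kJ/kg
Q_in = 2770.7890 kJ/kg
eta = 0.1974 = 19.7447%

eta = 19.7447%


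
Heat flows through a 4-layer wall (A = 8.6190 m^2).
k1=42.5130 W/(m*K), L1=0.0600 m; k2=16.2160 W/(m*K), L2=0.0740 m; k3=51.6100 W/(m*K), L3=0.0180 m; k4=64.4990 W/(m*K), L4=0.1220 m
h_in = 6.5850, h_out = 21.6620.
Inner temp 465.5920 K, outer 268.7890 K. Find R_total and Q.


R_conv_in = 1/(6.5850*8.6190) = 0.0176
R_1 = 0.0600/(42.5130*8.6190) = 0.0002
R_2 = 0.0740/(16.2160*8.6190) = 0.0005
R_3 = 0.0180/(51.6100*8.6190) = 4.0465e-05
R_4 = 0.1220/(64.4990*8.6190) = 0.0002
R_conv_out = 1/(21.6620*8.6190) = 0.0054
R_total = 0.0239 K/W
Q = 196.8030 / 0.0239 = 8224.6540 W

R_total = 0.0239 K/W, Q = 8224.6540 W
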